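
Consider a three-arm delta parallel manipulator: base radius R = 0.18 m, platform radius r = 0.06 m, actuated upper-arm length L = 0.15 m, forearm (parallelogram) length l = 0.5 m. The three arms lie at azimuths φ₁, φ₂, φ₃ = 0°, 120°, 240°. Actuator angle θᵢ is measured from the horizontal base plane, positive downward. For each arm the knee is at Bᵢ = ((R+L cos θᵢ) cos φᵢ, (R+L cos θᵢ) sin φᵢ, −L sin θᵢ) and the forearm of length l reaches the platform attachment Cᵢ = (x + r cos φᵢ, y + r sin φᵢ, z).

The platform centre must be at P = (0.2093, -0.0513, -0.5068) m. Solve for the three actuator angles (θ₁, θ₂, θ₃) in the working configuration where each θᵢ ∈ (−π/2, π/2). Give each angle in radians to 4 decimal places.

θ₁ = 0.0874, θ₂ = 1.3090, θ₃ = 1.0472

φ1=0.0° → target in arm frame (0.2093, -0.0513)
  e−x'=-0.0893;  (l²−L²−(e−x')²−y'²−z²)/2L = -0.1332
  θ1 = atan2(B,A) + arccos(C/0.5146) = 0.0874
arm 2 (φ=120.0°): x'=-0.1491, y'=-0.1556
  e−x'=0.2691;  (l²−L²−(e−x')²−y'²−z²)/2L = -0.4199
  γ=atan2(-0.5068,0.2691)=-1.0827;  ψ=arccos(-0.7317)=2.3917;  θ2=γ+ψ≈1.3090
φ3=240.0° → target in arm frame (-0.0602, 0.2069)
  A=0.1802, B=-0.5068, C=(l²−L²−A²−y'²−z²)/(2L)=-0.3488
  √(A²+B²)=0.5379;  θ3 = -1.2291+2.2763 ≈ 1.0472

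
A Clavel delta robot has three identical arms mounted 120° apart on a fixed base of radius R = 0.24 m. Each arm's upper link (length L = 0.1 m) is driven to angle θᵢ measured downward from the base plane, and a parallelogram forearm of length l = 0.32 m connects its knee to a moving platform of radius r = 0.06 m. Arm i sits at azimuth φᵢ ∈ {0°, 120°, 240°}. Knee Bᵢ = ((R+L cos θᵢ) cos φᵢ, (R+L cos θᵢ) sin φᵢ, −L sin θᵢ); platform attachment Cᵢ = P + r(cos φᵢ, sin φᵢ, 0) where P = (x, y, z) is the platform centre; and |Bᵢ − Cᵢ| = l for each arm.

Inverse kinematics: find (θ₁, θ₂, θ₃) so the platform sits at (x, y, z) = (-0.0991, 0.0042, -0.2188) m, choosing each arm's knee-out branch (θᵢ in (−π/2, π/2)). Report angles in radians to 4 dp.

rotate P by −φ1: (-0.0991, 0.0042, -0.2188)
  e−x'=0.2791;  (l²−L²−(e−x')²−y'²−z²)/2L = -0.1669
  θ1 = atan2(B,A) + arccos(C/0.3546) = 1.3960
φ2=120.0° → target in arm frame (0.0532, 0.0837)
  A=0.1268, B=-0.2188, C=(l²−L²−A²−y'²−z²)/(2L)=0.1072
  γ=atan2(-0.2188,0.1268)=-1.0455;  ψ=arccos(0.4238)=1.1332;  θ2=γ+ψ≈0.0876
φ3=240.0° → target in arm frame (0.0459, -0.0879)
  A cos θ + B sin θ = C:  0.1341·cos θ + -0.2188·sin θ = 0.0941
  γ=atan2(-0.2188,0.1341)=-1.0210;  ψ=arccos(0.3666)=1.1954;  θ3=γ+ψ≈0.1744

θ₁ = 1.3960, θ₂ = 0.0876, θ₃ = 0.1744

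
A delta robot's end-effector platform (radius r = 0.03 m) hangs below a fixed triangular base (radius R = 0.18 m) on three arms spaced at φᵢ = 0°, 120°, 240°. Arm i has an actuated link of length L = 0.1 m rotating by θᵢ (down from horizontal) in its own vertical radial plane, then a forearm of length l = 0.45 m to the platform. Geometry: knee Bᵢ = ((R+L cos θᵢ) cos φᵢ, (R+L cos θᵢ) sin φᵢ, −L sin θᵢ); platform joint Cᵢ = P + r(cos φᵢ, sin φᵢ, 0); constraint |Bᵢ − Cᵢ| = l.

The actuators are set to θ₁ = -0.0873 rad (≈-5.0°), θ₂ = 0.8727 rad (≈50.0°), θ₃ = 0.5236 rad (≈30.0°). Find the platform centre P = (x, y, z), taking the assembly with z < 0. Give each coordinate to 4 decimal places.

arm 1 at φ=0.0°: e+L cos θ1 = 0.2496;  centre 1 = (0.2496, 0.0000, 0.0087)
centre 2 = (0.2143·cos120.0°, 0.2143·sin120.0°, -0.0766) = (-0.1071, 0.1856, -0.0766)
φ3=240.0°: virtual centre (-0.1183, -0.2049, -0.0500), radius l
|centre ₂|²−|centre ₁|² = -0.0106;  |centre ₃|²−|centre ₁|² = -0.0039
[-0.7135 0.3711 -0.1707]·P = -0.0106;  [-0.7358 -0.4098 -0.1174]·P = -0.0039
det = 0.5655;  x = 0.0102+-0.2007z,  y = -0.0089+0.0739z
into |P−centre ₁|² = l²: 1.0458z² + 0.0774z + -0.1450 = 0;  Δ = 0.6127;  z = -0.4112 or 0.3373 → z<0 root = -0.4112
x = 0.0928, y = -0.0393

(0.0928, -0.0393, -0.4112)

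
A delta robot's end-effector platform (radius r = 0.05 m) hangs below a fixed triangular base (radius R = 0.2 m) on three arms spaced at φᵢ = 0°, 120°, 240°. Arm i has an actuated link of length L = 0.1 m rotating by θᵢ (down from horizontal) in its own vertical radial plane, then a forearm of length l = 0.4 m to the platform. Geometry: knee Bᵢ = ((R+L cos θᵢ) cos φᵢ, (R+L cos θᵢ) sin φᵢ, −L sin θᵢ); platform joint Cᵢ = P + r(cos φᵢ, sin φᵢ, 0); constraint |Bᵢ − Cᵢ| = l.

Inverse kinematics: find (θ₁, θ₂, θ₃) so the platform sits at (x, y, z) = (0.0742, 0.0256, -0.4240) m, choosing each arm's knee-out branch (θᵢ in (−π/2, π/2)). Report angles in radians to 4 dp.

arm 1 (φ=0.0°): x'=0.0742, y'=0.0256
  A=0.0758, B=-0.4240, C=(l²−L²−A²−y'²−z²)/(2L)=-0.1809
  √(A²+B²)=0.4307;  θ1 = -1.3939+2.0042 ≈ 0.6103
rotate P by −φ2: (-0.0149, -0.0771, -0.4240)
  A cos θ + B sin θ = C:  0.1649·cos θ + -0.4240·sin θ = -0.3146
  γ=atan2(-0.4240,0.1649)=-1.1998;  ψ=arccos(-0.6915)=2.3343;  θ2=γ+ψ≈1.1345
rotate P by −φ3: (-0.0593, 0.0515, -0.4240)
  A=0.2093, B=-0.4240, C=(l²−L²−A²−y'²−z²)/(2L)=-0.3811
  √(A²+B²)=0.4728;  θ3 = -1.1123+2.5081 ≈ 1.3958

θ₁ = 0.6103, θ₂ = 1.1345, θ₃ = 1.3958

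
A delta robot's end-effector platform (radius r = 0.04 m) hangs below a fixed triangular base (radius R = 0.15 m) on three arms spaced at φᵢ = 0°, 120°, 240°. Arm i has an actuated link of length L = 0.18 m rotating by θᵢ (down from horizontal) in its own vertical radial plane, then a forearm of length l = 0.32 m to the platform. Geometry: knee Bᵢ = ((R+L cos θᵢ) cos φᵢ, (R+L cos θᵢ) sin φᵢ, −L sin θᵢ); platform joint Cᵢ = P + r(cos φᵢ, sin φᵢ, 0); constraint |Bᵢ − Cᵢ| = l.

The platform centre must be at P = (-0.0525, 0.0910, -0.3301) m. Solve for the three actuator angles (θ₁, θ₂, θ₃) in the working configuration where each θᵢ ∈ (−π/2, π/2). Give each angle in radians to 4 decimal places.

φ1=0.0° → target in arm frame (-0.0525, 0.0910)
  e−x'=0.1625;  (l²−L²−(e−x')²−y'²−z²)/2L = -0.2046
  γ=atan2(-0.3301,0.1625)=-1.1133;  ψ=arccos(-0.5561)=2.1604;  θ1=γ+ψ≈1.0471
arm 2 (φ=120.0°): x'=0.1051, y'=0.0000
  e−x'=0.0049;  (l²−L²−(e−x')²−y'²−z²)/2L = -0.1083
  θ2 = atan2(B,A) + arccos(C/0.3301) = 0.3492
rotate P by −φ3: (-0.0526, -0.0910, -0.3301)
  e−x'=0.1626;  (l²−L²−(e−x')²−y'²−z²)/2L = -0.2046
  √(A²+B²)=0.3680;  θ3 = -1.1132+2.1605 ≈ 1.0473

θ₁ = 1.0471, θ₂ = 0.3492, θ₃ = 1.0473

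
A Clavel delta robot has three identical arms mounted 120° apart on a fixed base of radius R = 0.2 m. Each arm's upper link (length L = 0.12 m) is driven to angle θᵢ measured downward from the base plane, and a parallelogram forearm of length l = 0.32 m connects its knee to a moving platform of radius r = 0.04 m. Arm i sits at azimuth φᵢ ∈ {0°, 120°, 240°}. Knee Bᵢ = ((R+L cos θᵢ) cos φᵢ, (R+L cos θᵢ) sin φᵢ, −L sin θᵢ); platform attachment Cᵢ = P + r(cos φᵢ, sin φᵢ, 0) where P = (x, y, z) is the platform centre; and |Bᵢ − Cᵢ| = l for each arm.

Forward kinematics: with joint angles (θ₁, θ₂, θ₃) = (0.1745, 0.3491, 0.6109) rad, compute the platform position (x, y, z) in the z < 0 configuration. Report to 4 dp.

(0.0229, 0.0183, -0.2129)

φ1=0.0°: virtual centre (0.2782, 0.0000, -0.0208), radius l
S2 = (0.2728·cos120.0°, 0.2728·sin120.0°, -0.0410) = (-0.1364, 0.2362, -0.0410)
arm 3 at φ=240.0°: (R−r)+L cos θ3 = 0.2583;  S3 = (-0.1291, -0.2237, -0.0688)
|S₂|²−|S₁|² = -0.0017;  |S₃|²−|S₁|² = -0.0064
[-0.8291 0.4724 -0.0404]·P = -0.0017;  [-0.8147 -0.4474 -0.0960]·P = -0.0064
Cramer: x(z) = 0.0050-0.0839z;  y(z) = 0.0051-0.0617z
sphere 1 gives Az²+Bz+C=0 with A=1.0109, B=0.0869, C=-0.0273;  B²−4AC=0.1180;  roots -0.2129, 0.1269;  negative root z = -0.2129
x = 0.0229, y = 0.0183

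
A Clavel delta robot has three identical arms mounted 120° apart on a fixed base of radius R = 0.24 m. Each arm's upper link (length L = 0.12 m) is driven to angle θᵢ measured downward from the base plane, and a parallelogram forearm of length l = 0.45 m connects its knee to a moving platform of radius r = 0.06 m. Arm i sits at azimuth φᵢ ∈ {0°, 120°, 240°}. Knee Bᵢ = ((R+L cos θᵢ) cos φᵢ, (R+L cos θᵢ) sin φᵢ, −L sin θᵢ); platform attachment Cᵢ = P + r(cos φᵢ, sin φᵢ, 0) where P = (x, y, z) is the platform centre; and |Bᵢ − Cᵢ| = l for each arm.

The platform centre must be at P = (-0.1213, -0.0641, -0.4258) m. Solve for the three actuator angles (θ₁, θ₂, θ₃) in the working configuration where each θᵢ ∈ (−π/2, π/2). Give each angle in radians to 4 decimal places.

φ1=0.0° → target in arm frame (-0.1213, -0.0641)
  A=0.3013, B=-0.4258, C=(l²−L²−A²−y'²−z²)/(2L)=-0.3671
  θ1 = atan2(B,A) + arccos(C/0.5216) = 1.3964
φ2=120.0° → target in arm frame (0.0051, 0.1371)
  A=0.1749, B=-0.4258, C=(l²−L²−A²−y'²−z²)/(2L)=-0.1774
  θ2 = atan2(B,A) + arccos(C/0.4603) = 0.7853
arm 3 (φ=240.0°): x'=0.1162, y'=-0.0730
  A cos θ + B sin θ = C:  0.0638·cos θ + -0.4258·sin θ = -0.0109
  θ3 = atan2(B,A) + arccos(C/0.4306) = 0.1741

θ₁ = 1.3964, θ₂ = 0.7853, θ₃ = 0.1741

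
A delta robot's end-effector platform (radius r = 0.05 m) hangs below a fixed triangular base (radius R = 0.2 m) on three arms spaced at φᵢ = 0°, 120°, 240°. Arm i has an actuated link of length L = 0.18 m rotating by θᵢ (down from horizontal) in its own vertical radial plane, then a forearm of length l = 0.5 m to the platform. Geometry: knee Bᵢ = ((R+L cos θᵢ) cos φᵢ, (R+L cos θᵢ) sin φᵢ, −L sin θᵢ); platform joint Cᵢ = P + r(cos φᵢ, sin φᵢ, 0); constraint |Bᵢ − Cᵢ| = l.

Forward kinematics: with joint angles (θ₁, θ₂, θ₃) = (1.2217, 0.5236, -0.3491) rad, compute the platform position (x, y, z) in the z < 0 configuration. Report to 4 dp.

φ1=0.0°: virtual centre (0.2116, 0.0000, -0.1691), radius l
S2 = (0.3059·cos120.0°, 0.3059·sin120.0°, -0.0900) = (-0.1529, 0.2649, -0.0900)
S3 = (0.3191·cos240.0°, 0.3191·sin240.0°, 0.0616) = (-0.1596, -0.2764, 0.0616)
|S₂|²−|S₁|² = 0.0283;  |S₃|²−|S₁|² = 0.0323
linear system: -0.7290x+0.5298y = 0.0283−0.1583z; -0.7423x+-0.5528y = 0.0323−0.4614z
Cramer: x(z) = -0.0411+0.4169z;  y(z) = -0.0032+0.2749z
sphere 1 gives Az²+Bz+C=0 with A=1.2494, B=0.1259, C=-0.1575;  B²−4AC=0.8031;  roots -0.4090, 0.3083;  negative root z = -0.4090
x = -0.2116, y = -0.1156

(-0.2116, -0.1156, -0.4090)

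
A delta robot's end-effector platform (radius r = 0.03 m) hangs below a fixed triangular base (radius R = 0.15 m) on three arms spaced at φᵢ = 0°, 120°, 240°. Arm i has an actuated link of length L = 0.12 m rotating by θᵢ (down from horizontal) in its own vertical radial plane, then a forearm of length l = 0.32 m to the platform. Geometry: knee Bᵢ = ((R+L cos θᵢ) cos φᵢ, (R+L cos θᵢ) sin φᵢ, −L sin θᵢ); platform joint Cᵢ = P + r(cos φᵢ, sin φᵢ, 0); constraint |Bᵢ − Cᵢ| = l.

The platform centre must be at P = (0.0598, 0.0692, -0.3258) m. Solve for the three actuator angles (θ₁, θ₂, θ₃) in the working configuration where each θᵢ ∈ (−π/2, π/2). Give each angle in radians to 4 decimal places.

θ₁ = 0.5233, θ₂ = 0.6979, θ₃ = 1.3086

φ1=0.0° → target in arm frame (0.0598, 0.0692)
  A cos θ + B sin θ = C:  0.0602·cos θ + -0.3258·sin θ = -0.1107
  √(A²+B²)=0.3313;  θ1 = -1.3881+1.9113 ≈ 0.5233
arm 2 (φ=120.0°): x'=0.0300, y'=-0.0864
  e−x'=0.0900;  (l²−L²−(e−x')²−y'²−z²)/2L = -0.1404
  θ2 = atan2(B,A) + arccos(C/0.3380) = 0.6979
rotate P by −φ3: (-0.0898, 0.0172, -0.3258)
  A=0.2098, B=-0.3258, C=(l²−L²−A²−y'²−z²)/(2L)=-0.2603
  γ=atan2(-0.3258,0.2098)=-0.9986;  ψ=arccos(-0.6717)=2.3073;  θ3=γ+ψ≈1.3086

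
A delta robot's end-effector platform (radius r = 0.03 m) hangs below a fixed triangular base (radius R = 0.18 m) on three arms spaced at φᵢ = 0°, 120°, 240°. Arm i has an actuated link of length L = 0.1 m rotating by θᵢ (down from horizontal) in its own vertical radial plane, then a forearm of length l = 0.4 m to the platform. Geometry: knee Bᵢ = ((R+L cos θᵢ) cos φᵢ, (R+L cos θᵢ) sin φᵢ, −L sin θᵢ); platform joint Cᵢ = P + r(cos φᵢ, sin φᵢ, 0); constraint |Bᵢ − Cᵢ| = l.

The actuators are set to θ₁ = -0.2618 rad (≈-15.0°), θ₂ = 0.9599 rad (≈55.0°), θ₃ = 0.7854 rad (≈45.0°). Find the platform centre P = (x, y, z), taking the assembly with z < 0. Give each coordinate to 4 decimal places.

arm 1 at φ=0.0°: e+L cos θ1 = 0.2466;  O1 = (0.2466, 0.0000, 0.0259)
arm 2 at φ=120.0°: e+L cos θ2 = 0.2074;  O2 = (-0.1037, 0.1796, -0.0819)
O3 = (0.2207·cos240.0°, 0.2207·sin240.0°, -0.0707) = (-0.1104, -0.1911, -0.0707)
subtract pairs → two planes through P
[-0.7005 0.3592 -0.2156]·P = -0.0118;  [-0.7139 -0.3823 -0.1932]·P = -0.0078
Cramer: x(z) = 0.0139-0.2896z;  y(z) = -0.0057+0.0354z
into |P−O₁|² = l²: 1.0851z² + 0.0826z + -0.1052 = 0;  Δ = 0.4632;  z = -0.3517 or 0.2756 → z<0 root = -0.3517
x = 0.1157, y = -0.0181

(0.1157, -0.0181, -0.3517)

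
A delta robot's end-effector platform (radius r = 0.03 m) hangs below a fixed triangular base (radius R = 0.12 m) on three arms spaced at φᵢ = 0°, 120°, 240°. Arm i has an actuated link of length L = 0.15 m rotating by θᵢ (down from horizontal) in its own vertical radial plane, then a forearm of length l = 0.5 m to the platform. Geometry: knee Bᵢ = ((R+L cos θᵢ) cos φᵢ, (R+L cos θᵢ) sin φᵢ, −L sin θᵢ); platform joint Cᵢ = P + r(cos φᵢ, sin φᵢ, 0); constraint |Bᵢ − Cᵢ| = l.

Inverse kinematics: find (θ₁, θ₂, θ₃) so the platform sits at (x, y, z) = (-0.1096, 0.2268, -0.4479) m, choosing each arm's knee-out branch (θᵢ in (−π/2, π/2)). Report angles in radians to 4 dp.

arm 1 (φ=0.0°): x'=-0.1096, y'=0.2268
  A=0.1996, B=-0.4479, C=(l²−L²−A²−y'²−z²)/(2L)=-0.2146
  γ=atan2(-0.4479,0.1996)=-1.1516;  ψ=arccos(-0.4377)=2.0239;  θ1=γ+ψ≈0.8723
rotate P by −φ2: (0.2512, -0.0185, -0.4479)
  A cos θ + B sin θ = C:  -0.1612·cos θ + -0.4479·sin θ = 0.0018
  θ2 = atan2(B,A) + arccos(C/0.4760) = -0.3494
rotate P by −φ3: (-0.1416, -0.2083, -0.4479)
  A cos θ + B sin θ = C:  0.2316·cos θ + -0.4479·sin θ = -0.2339
  θ3 = atan2(B,A) + arccos(C/0.5042) = 0.9595

θ₁ = 0.8723, θ₂ = -0.3494, θ₃ = 0.9595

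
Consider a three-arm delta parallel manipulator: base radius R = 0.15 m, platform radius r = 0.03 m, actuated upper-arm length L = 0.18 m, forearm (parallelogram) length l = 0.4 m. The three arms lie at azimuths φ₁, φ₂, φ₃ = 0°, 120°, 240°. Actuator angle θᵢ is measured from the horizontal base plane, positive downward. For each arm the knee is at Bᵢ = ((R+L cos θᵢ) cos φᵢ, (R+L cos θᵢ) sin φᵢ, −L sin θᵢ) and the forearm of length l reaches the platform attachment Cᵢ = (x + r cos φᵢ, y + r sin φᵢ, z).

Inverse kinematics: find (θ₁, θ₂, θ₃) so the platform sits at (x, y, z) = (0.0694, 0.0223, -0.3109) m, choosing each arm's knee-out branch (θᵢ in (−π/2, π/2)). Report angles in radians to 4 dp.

θ₁ = -0.0871, θ₂ = 0.3489, θ₃ = 0.5238

arm 1 (φ=0.0°): x'=0.0694, y'=0.0223
  A=0.0506, B=-0.3109, C=(l²−L²−A²−y'²−z²)/(2L)=0.0775
  θ1 = atan2(B,A) + arccos(C/0.3150) = -0.0871
arm 2 (φ=120.0°): x'=-0.0154, y'=-0.0713
  A cos θ + B sin θ = C:  0.1354·cos θ + -0.3109·sin θ = 0.0209
  θ2 = atan2(B,A) + arccos(C/0.3391) = 0.3489
φ3=240.0° → target in arm frame (-0.0540, 0.0490)
  e−x'=0.1740;  (l²−L²−(e−x')²−y'²−z²)/2L = -0.0048
  γ=atan2(-0.3109,0.1740)=-1.0605;  ψ=arccos(-0.0135)=1.5843;  θ3=γ+ψ≈0.5238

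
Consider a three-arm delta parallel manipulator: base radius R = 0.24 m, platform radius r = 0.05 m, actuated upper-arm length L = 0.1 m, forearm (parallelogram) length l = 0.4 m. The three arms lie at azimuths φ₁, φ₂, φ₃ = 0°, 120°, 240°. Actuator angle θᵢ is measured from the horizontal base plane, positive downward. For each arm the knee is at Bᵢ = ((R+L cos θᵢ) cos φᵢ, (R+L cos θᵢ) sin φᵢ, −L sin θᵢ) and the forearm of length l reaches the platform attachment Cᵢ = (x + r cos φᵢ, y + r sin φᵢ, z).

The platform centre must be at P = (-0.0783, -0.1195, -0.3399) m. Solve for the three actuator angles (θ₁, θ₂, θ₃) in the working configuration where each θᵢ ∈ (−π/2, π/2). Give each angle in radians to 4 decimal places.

θ₁ = 1.3093, θ₂ = 1.2219, θ₃ = -0.3492

φ1=0.0° → target in arm frame (-0.0783, -0.1195)
  A=0.2683, B=-0.3399, C=(l²−L²−A²−y'²−z²)/(2L)=-0.2590
  √(A²+B²)=0.4330;  θ1 = -0.9026+2.2119 ≈ 1.3093
arm 2 (φ=120.0°): x'=-0.0643, y'=0.1276
  A=0.2543, B=-0.3399, C=(l²−L²−A²−y'²−z²)/(2L)=-0.2325
  √(A²+B²)=0.4245;  θ2 = -0.9284+2.1503 ≈ 1.2219
rotate P by −φ3: (0.1426, -0.0081, -0.3399)
  e−x'=0.0474;  (l²−L²−(e−x')²−y'²−z²)/2L = 0.1608
  θ3 = atan2(B,A) + arccos(C/0.3432) = -0.3492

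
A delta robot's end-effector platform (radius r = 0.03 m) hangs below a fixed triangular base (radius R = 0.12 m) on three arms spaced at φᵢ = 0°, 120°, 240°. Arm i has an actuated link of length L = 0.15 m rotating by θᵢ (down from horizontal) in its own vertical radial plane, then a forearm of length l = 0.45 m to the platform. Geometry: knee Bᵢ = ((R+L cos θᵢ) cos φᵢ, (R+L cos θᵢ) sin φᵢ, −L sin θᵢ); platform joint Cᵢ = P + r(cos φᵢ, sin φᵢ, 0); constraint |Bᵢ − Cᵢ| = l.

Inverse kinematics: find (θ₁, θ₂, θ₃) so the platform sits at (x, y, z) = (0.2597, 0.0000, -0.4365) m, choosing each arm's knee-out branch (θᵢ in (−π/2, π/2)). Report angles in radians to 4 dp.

θ₁ = -0.0871, θ₂ = 1.3093, θ₃ = 1.3093

arm 1 (φ=0.0°): x'=0.2597, y'=0.0000
  A=-0.1697, B=-0.4365, C=(l²−L²−A²−y'²−z²)/(2L)=-0.1311
  γ=atan2(-0.4365,-0.1697)=-1.9416;  ψ=arccos(-0.2799)=1.8545;  θ1=γ+ψ≈-0.0871
arm 2 (φ=120.0°): x'=-0.1298, y'=-0.2249
  A=0.2198, B=-0.4365, C=(l²−L²−A²−y'²−z²)/(2L)=-0.3648
  √(A²+B²)=0.4887;  θ2 = -1.1042+2.4135 ≈ 1.3093
rotate P by −φ3: (-0.1299, 0.2249, -0.4365)
  e−x'=0.2199;  (l²−L²−(e−x')²−y'²−z²)/2L = -0.3648
  √(A²+B²)=0.4887;  θ3 = -1.1042+2.4135 ≈ 1.3093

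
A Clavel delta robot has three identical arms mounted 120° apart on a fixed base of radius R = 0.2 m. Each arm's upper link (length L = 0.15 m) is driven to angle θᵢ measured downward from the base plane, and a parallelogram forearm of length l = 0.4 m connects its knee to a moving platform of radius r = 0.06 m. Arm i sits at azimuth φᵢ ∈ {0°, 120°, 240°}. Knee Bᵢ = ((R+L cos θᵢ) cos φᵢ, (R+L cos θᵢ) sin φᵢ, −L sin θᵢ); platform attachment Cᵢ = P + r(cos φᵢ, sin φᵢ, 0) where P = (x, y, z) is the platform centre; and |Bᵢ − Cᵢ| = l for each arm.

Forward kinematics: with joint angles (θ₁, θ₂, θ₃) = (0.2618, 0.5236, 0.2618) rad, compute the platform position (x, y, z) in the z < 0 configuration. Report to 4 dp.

(0.0172, -0.0298, -0.3346)

O1 = (0.2849·cos0.0°, 0.2849·sin0.0°, -0.0388) = (0.2849, 0.0000, -0.0388)
arm 2 at φ=120.0°: (R−r)+L cos θ2 = 0.2699;  O2 = (-0.1350, 0.2337, -0.0750)
arm 3 at φ=240.0°: (R−r)+L cos θ3 = 0.2849;  O3 = (-0.1424, -0.2467, -0.0388)
eliminate P² terms by subtracting sphere 1 from 2 and 3
[-0.8397 0.4675 -0.0724]·P = -0.0042;  [-0.8547 -0.4934 0.0000]·P = 0.0000
det = 0.8139;  x = 0.0025+-0.0439z,  y = -0.0044+0.0760z
quadratic in z: (1.0077)z²+(0.1017)z+(-0.0788)=0, √Δ=0.5725 → z ∈ {-0.3346, 0.2336}; z = -0.3346 (taking z<0)
x = 0.0172, y = -0.0298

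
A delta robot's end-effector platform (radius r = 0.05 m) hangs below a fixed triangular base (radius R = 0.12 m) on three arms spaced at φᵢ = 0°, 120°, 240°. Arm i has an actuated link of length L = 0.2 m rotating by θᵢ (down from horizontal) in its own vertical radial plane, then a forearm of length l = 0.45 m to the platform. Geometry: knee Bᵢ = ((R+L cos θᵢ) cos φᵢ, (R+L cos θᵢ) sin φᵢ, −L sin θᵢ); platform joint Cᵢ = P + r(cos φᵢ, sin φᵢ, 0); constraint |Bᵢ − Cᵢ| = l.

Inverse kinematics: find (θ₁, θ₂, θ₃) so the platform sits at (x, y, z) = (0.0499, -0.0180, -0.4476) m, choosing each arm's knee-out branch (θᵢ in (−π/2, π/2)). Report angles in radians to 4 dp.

rotate P by −φ1: (0.0499, -0.0180, -0.4476)
  A=0.0201, B=-0.4476, C=(l²−L²−A²−y'²−z²)/(2L)=-0.0964
  γ=atan2(-0.4476,0.0201)=-1.5259;  ψ=arccos(-0.2152)=1.7877;  θ1=γ+ψ≈0.2618
arm 2 (φ=120.0°): x'=-0.0405, y'=-0.0342
  A cos θ + B sin θ = C:  0.1105·cos θ + -0.4476·sin θ = -0.1281
  √(A²+B²)=0.4610;  θ2 = -1.3287+1.8523 ≈ 0.5236
arm 3 (φ=240.0°): x'=-0.0094, y'=0.0522
  A cos θ + B sin θ = C:  0.0794·cos θ + -0.4476·sin θ = -0.1172
  √(A²+B²)=0.4546;  θ3 = -1.3953+1.8315 ≈ 0.4362

θ₁ = 0.2618, θ₂ = 0.5236, θ₃ = 0.4362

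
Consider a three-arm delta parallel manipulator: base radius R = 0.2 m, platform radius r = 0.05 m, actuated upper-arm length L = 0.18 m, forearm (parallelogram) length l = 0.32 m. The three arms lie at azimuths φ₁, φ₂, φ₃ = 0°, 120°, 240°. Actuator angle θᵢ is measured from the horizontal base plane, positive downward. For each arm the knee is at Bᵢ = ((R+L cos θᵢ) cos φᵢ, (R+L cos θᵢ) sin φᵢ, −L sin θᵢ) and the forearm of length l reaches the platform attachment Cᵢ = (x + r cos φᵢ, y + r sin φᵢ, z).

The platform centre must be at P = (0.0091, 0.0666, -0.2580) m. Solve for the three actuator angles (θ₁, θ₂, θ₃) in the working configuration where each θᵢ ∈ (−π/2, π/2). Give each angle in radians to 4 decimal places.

θ₁ = 0.6982, θ₂ = 0.4363, θ₃ = 1.0473

arm 1 (φ=0.0°): x'=0.0091, y'=0.0666
  A cos θ + B sin θ = C:  0.1409·cos θ + -0.2580·sin θ = -0.0579
  θ1 = atan2(B,A) + arccos(C/0.2940) = 0.6982
rotate P by −φ2: (0.0531, -0.0412, -0.2580)
  e−x'=0.0969;  (l²−L²−(e−x')²−y'²−z²)/2L = -0.0212
  √(A²+B²)=0.2756;  θ2 = -1.2116+1.6479 ≈ 0.4363
φ3=240.0° → target in arm frame (-0.0622, -0.0254)
  A=0.2122, B=-0.2580, C=(l²−L²−A²−y'²−z²)/(2L)=-0.1174
  γ=atan2(-0.2580,0.2122)=-0.8824;  ψ=arccos(-0.3513)=1.9298;  θ3=γ+ψ≈1.0473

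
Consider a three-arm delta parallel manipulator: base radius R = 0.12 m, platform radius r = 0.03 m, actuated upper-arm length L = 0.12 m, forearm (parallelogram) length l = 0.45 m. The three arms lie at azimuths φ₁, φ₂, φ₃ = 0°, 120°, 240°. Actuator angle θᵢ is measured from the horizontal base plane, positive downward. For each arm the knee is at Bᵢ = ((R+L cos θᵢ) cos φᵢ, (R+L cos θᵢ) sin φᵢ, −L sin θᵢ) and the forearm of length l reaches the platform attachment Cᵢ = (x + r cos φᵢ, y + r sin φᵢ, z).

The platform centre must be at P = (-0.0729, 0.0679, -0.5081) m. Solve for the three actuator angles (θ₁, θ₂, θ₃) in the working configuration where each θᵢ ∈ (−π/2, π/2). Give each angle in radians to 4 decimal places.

rotate P by −φ1: (-0.0729, 0.0679, -0.5081)
  e−x'=0.1629;  (l²−L²−(e−x')²−y'²−z²)/2L = -0.4217
  √(A²+B²)=0.5336;  θ1 = -1.2605+2.4822 ≈ 1.2217
arm 2 (φ=120.0°): x'=0.0953, y'=0.0292
  e−x'=-0.0053;  (l²−L²−(e−x')²−y'²−z²)/2L = -0.2956
  √(A²+B²)=0.5081;  θ2 = -1.5811+2.1917 ≈ 0.6105
rotate P by −φ3: (-0.0224, -0.0971, -0.5081)
  A cos θ + B sin θ = C:  0.1124·cos θ + -0.5081·sin θ = -0.3838
  θ3 = atan2(B,A) + arccos(C/0.5204) = 1.0471

θ₁ = 1.2217, θ₂ = 0.6105, θ₃ = 1.0471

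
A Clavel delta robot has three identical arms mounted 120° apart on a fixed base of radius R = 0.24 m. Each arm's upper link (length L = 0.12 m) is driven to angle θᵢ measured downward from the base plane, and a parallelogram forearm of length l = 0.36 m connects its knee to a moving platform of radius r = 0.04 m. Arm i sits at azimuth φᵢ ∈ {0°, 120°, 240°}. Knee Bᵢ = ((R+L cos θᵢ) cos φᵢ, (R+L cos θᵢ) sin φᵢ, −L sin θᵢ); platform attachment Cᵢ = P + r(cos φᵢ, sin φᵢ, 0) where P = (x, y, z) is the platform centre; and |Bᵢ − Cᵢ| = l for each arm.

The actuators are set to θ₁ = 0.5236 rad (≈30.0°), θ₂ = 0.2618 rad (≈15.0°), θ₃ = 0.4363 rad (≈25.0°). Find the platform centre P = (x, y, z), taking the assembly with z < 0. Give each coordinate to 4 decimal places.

(-0.0131, 0.0109, -0.2301)

φ1=0.0°: virtual centre (0.3039, 0.0000, -0.0600), radius l
φ2=120.0°: virtual centre (-0.1580, 0.2736, -0.0311), radius l
φ3=240.0°: virtual centre (-0.1544, -0.2674, -0.0507), radius l
subtract pairs → two planes through P
linear system: -0.9238x+0.5472y = 0.0048−0.0579z; -0.9166x+-0.5348y = 0.0019−0.0186z
det = 0.9956;  x = -0.0036+0.0413z,  y = 0.0026+-0.0361z
sphere 1 gives Az²+Bz+C=0 with A=1.0030, B=0.0944, C=-0.0314;  B²−4AC=0.1349;  roots -0.2301, 0.1360;  negative root z = -0.2301
x = -0.0131, y = 0.0109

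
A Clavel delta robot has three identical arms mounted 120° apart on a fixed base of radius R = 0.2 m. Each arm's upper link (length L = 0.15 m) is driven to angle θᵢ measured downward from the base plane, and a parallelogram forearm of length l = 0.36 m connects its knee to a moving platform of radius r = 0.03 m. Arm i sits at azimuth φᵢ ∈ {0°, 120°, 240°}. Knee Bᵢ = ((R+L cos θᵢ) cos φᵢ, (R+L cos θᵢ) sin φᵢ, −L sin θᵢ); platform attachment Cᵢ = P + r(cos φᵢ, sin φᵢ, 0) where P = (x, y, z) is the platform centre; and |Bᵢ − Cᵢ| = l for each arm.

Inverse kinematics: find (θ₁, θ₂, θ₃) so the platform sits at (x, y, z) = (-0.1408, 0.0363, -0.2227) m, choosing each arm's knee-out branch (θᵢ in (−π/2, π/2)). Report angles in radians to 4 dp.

φ1=0.0° → target in arm frame (-0.1408, 0.0363)
  A cos θ + B sin θ = C:  0.3108·cos θ + -0.2227·sin θ = -0.1347
  γ=atan2(-0.2227,0.3108)=-0.6217;  ψ=arccos(-0.3523)=1.9308;  θ1=γ+ψ≈1.3091
arm 2 (φ=120.0°): x'=0.1018, y'=0.1038
  A=0.0682, B=-0.2227, C=(l²−L²−A²−y'²−z²)/(2L)=0.1403
  γ=atan2(-0.2227,0.0682)=-1.2738;  ψ=arccos(0.6024)=0.9243;  θ2=γ+ψ≈-0.3494
φ3=240.0° → target in arm frame (0.0390, -0.1401)
  e−x'=0.1310;  (l²−L²−(e−x')²−y'²−z²)/2L = 0.0690
  √(A²+B²)=0.2584;  θ3 = -1.0389+1.3003 ≈ 0.2614

θ₁ = 1.3091, θ₂ = -0.3494, θ₃ = 0.2614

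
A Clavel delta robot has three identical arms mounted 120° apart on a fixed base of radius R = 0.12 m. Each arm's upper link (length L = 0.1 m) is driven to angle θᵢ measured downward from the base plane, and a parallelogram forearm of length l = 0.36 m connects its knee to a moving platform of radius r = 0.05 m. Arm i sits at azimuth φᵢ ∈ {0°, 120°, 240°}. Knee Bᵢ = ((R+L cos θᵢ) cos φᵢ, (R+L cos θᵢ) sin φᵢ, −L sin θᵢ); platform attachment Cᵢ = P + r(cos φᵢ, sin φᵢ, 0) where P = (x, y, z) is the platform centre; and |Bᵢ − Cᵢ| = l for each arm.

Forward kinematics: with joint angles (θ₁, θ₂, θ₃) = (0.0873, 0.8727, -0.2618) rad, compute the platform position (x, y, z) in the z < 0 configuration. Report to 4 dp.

(0.0345, -0.1344, -0.3141)

arm 1 at φ=0.0°: ρ1 = 0.1696;  S1 = (0.1696, 0.0000, -0.0087)
arm 2 at φ=120.0°: ρ2 = 0.1343;  S2 = (-0.0671, 0.1163, -0.0766)
arm 3 at φ=240.0°: ρ3 = 0.1666;  S3 = (-0.0833, -0.1443, 0.0259)
subtract pairs → two planes through P
plane₁₂: -0.4735x+0.2326y+-0.1358z = -0.0049
det = 0.2543;  x = 0.0060+-0.0908z,  y = -0.0091+0.3990z
sphere 1 gives Az²+Bz+C=0 with A=1.1674, B=0.0399, C=-0.1027;  B²−4AC=0.4810;  roots -0.3141, 0.2800;  negative root z = -0.3141
x = 0.0345, y = -0.1344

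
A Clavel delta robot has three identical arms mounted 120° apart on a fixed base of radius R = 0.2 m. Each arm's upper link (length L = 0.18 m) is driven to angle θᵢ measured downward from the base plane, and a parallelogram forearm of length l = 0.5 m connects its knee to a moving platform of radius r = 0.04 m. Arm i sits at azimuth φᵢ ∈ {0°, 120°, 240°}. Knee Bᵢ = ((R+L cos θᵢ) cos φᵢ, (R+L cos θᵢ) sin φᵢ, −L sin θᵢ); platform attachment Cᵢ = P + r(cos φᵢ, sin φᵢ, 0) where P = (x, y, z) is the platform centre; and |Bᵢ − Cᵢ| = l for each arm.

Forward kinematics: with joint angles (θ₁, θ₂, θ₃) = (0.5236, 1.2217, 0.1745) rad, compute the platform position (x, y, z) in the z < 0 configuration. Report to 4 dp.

S1 = (0.3159·cos0.0°, 0.3159·sin0.0°, -0.0900) = (0.3159, 0.0000, -0.0900)
φ2=120.0°: virtual centre (-0.1108, 0.1919, -0.1691), radius l
S3 = (0.3373·cos240.0°, 0.3373·sin240.0°, -0.0313) = (-0.1686, -0.2921, -0.0313)
eliminate P² terms by subtracting sphere 1 from 2 and 3
linear system: -0.8533x+0.3838y = -0.0302−-0.1583z; -0.9690x+-0.5842y = 0.0068−0.1175z
Cramer: x(z) = 0.0172-0.0544z;  y(z) = -0.0403+0.2914z
quadratic in z: (1.0879)z²+(0.1890)z+(-0.1511)=0, √Δ=0.8326 → z ∈ {-0.4695, 0.2958}; z = -0.4695 (taking z<0)
x = 0.0428, y = -0.1771

(0.0428, -0.1771, -0.4695)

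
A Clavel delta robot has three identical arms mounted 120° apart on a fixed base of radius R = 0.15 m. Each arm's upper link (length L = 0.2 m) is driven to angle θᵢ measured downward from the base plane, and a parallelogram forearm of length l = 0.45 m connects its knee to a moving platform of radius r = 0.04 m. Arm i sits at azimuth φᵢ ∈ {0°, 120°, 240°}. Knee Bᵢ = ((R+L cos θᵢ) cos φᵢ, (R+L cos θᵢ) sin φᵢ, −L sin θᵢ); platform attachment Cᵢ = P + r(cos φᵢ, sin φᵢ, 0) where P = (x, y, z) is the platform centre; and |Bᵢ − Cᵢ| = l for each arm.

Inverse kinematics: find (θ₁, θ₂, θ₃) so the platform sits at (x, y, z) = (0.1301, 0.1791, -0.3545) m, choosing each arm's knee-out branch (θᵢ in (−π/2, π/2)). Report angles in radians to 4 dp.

arm 1 (φ=0.0°): x'=0.1301, y'=0.1791
  A=-0.0201, B=-0.3545, C=(l²−L²−A²−y'²−z²)/(2L)=0.0109
  θ1 = atan2(B,A) + arccos(C/0.3551) = -0.0873
φ2=120.0° → target in arm frame (0.0901, -0.2022)
  e−x'=0.0199;  (l²−L²−(e−x')²−y'²−z²)/2L = -0.0112
  √(A²+B²)=0.3551;  θ2 = -1.5146+1.6022 ≈ 0.0876
arm 3 (φ=240.0°): x'=-0.2202, y'=0.0231
  e−x'=0.3302;  (l²−L²−(e−x')²−y'²−z²)/2L = -0.1818
  θ3 = atan2(B,A) + arccos(C/0.4844) = 1.1345

θ₁ = -0.0873, θ₂ = 0.0876, θ₃ = 1.1345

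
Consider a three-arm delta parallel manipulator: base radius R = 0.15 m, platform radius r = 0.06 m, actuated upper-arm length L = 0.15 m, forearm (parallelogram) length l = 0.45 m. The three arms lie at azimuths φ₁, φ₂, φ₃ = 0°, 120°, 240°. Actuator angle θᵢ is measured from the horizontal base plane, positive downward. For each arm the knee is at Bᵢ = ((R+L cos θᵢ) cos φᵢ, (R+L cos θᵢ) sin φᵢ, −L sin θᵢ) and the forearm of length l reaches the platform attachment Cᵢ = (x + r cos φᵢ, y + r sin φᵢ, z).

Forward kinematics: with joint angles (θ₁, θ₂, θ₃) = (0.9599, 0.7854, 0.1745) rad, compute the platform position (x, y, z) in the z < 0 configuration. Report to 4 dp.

(-0.0990, -0.1033, -0.4637)

φ1=0.0°: virtual centre (0.1760, 0.0000, -0.1229), radius l
arm 2 at φ=120.0°: ρ2 = 0.1961;  centre 2 = (-0.0980, 0.1698, -0.1061)
φ3=240.0°: virtual centre (-0.1189, -0.2059, -0.0260), radius l
subtract pairs → two planes through P
linear system: -0.5481x+0.3396y = 0.0036−0.0336z; -0.5898x+-0.4117y = 0.0111−0.1937z
Cramer: x(z) = -0.0123+0.1869z;  y(z) = -0.0093+0.2027z
sphere 1 gives Az²+Bz+C=0 with A=1.0760, B=0.1716, C=-0.1518;  B²−4AC=0.6829;  roots -0.4637, 0.3043;  negative root z = -0.4637
x = -0.0990, y = -0.1033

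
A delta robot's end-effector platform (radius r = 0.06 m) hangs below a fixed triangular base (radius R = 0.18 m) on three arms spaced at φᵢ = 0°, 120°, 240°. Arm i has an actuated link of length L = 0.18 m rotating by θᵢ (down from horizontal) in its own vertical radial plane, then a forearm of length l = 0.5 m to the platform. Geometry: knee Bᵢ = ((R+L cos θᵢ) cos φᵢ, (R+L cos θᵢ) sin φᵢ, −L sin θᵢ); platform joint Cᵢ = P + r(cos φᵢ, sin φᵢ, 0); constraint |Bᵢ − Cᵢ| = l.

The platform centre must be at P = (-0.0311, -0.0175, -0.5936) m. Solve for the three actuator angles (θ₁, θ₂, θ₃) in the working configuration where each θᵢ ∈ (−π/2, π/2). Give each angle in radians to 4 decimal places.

θ₁ = 1.0474, θ₂ = 0.9599, θ₃ = 0.8728

φ1=0.0° → target in arm frame (-0.0311, -0.0175)
  e−x'=0.1511;  (l²−L²−(e−x')²−y'²−z²)/2L = -0.4386
  γ=atan2(-0.5936,0.1511)=-1.3215;  ψ=arccos(-0.7161)=2.3689;  θ1=γ+ψ≈1.0474
φ2=120.0° → target in arm frame (0.0004, 0.0357)
  e−x'=0.1196;  (l²−L²−(e−x')²−y'²−z²)/2L = -0.4176
  √(A²+B²)=0.6055;  θ2 = -1.3720+2.3318 ≈ 0.9599
arm 3 (φ=240.0°): x'=0.0307, y'=-0.0182
  A cos θ + B sin θ = C:  0.0893·cos θ + -0.5936·sin θ = -0.3974
  √(A²+B²)=0.6003;  θ3 = -1.4215+2.2943 ≈ 0.8728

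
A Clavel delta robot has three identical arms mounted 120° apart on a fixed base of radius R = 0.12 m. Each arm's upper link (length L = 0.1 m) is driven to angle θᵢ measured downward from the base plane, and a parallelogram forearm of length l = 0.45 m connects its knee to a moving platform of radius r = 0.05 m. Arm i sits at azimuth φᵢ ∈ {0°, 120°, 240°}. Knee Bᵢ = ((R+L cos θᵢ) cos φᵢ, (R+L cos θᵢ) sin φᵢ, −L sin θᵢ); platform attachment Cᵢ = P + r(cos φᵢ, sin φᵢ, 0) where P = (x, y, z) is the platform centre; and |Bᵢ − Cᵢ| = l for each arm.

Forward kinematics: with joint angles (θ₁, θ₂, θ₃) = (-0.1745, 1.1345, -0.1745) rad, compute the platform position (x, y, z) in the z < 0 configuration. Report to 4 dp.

centre 1 = (0.1685·cos0.0°, 0.1685·sin0.0°, 0.0174) = (0.1685, 0.0000, 0.0174)
arm 2 at φ=120.0°: e+L cos θ2 = 0.1123;  centre 2 = (-0.0561, 0.0972, -0.0906)
arm 3 at φ=240.0°: e+L cos θ3 = 0.1685;  centre 3 = (-0.0842, -0.1459, 0.0174)
|centre ₂|²−|centre ₁|² = -0.0079;  |centre ₃|²−|centre ₁|² = 0.0000
plane₁₂: -0.4492x+0.1944y+-0.2160z = -0.0079
Cramer: x(z) = 0.0100-0.2748z;  y(z) = -0.0173+0.4760z
into |P−centre ₁|² = l²: 1.3020z² + 0.0359z + -0.1768 = 0;  Δ = 0.9220;  z = -0.3825 or 0.3550 → z<0 root = -0.3825
x = 0.1151, y = -0.1994

(0.1151, -0.1994, -0.3825)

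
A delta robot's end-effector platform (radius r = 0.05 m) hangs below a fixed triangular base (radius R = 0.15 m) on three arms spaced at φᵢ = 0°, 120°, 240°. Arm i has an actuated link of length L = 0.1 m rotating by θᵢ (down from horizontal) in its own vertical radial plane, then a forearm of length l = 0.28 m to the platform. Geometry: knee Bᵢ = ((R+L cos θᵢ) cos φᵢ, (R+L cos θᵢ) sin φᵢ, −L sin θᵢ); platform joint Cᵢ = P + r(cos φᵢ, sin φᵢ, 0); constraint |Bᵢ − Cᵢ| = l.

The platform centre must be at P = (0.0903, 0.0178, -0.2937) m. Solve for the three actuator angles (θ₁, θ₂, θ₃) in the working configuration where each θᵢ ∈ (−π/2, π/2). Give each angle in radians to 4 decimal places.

rotate P by −φ1: (0.0903, 0.0178, -0.2937)
  e−x'=0.0097;  (l²−L²−(e−x')²−y'²−z²)/2L = -0.0914
  θ1 = atan2(B,A) + arccos(C/0.2939) = 0.3491
arm 2 (φ=120.0°): x'=-0.0297, y'=-0.0871
  A=0.1297, B=-0.2937, C=(l²−L²−A²−y'²−z²)/(2L)=-0.2114
  √(A²+B²)=0.3211;  θ2 = -1.1548+2.2894 ≈ 1.1346
arm 3 (φ=240.0°): x'=-0.0606, y'=0.0693
  e−x'=0.1606;  (l²−L²−(e−x')²−y'²−z²)/2L = -0.2422
  √(A²+B²)=0.3347;  θ3 = -1.0705+2.3798 ≈ 1.3094

θ₁ = 0.3491, θ₂ = 1.1346, θ₃ = 1.3094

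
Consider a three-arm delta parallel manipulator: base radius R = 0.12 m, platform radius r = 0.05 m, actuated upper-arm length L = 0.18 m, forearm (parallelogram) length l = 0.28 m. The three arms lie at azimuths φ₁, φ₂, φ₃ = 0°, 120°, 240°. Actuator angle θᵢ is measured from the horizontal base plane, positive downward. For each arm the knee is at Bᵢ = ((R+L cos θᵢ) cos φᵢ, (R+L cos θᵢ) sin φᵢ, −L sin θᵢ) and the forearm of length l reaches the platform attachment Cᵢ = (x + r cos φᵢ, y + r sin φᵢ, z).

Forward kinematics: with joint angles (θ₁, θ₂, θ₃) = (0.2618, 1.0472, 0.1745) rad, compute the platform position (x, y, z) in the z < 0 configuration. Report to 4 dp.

arm 1 at φ=0.0°: e+L cos θ1 = 0.2439;  centre 1 = (0.2439, 0.0000, -0.0466)
φ2=120.0°: virtual centre (-0.0800, 0.1386, -0.1559), radius l
arm 3 at φ=240.0°: e+L cos θ3 = 0.2473;  centre 3 = (-0.1236, -0.2141, -0.0313)
|centre ₂|²−|centre ₁|² = -0.0117;  |centre ₃|²−|centre ₁|² = 0.0005
[-0.6477 0.2771 -0.2186]·P = -0.0117;  [-0.7350 -0.4283 0.0307]·P = 0.0005
Cramer: x(z) = 0.0102-0.1769z;  y(z) = -0.0186+0.3753z
quadratic in z: (1.1721)z²+(0.1619)z+(-0.0213)=0, √Δ=0.3549 → z ∈ {-0.2205, 0.0823}; z = -0.2205 (taking z<0)
x = 0.0492, y = -0.1013

(0.0492, -0.1013, -0.2205)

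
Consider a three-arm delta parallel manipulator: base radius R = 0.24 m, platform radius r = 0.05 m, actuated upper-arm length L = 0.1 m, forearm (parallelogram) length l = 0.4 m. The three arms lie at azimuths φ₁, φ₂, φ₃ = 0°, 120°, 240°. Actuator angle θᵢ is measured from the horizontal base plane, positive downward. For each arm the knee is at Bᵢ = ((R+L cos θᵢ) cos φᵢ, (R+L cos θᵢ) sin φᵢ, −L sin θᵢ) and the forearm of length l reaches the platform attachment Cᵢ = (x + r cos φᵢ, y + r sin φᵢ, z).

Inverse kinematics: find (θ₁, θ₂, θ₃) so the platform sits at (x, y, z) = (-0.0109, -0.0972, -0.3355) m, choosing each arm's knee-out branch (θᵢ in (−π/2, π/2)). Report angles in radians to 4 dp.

φ1=0.0° → target in arm frame (-0.0109, -0.0972)
  A=0.2009, B=-0.3355, C=(l²−L²−A²−y'²−z²)/(2L)=-0.0618
  √(A²+B²)=0.3911;  θ1 = -1.0313+1.7296 ≈ 0.6984
arm 2 (φ=120.0°): x'=-0.0787, y'=0.0580
  e−x'=0.2687;  (l²−L²−(e−x')²−y'²−z²)/2L = -0.1907
  θ2 = atan2(B,A) + arccos(C/0.4299) = 1.1350
φ3=240.0° → target in arm frame (0.0896, 0.0392)
  A cos θ + B sin θ = C:  0.1004·cos θ + -0.3355·sin θ = 0.1292
  θ3 = atan2(B,A) + arccos(C/0.3502) = -0.0870

θ₁ = 0.6984, θ₂ = 1.1350, θ₃ = -0.0870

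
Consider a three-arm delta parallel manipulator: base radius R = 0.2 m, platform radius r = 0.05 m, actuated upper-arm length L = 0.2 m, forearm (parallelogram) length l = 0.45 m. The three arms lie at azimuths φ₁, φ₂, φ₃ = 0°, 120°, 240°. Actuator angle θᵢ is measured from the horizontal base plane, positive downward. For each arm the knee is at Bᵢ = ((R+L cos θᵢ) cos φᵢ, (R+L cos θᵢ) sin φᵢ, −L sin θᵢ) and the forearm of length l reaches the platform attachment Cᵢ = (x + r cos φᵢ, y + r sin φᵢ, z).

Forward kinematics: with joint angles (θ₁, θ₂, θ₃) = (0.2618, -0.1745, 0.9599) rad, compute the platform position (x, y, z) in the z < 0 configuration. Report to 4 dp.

S1 = (0.3432·cos0.0°, 0.3432·sin0.0°, -0.0518) = (0.3432, 0.0000, -0.0518)
S2 = (0.3470·cos120.0°, 0.3470·sin120.0°, 0.0347) = (-0.1735, 0.3005, 0.0347)
arm 3 at φ=240.0°: e+L cos θ3 = 0.2647;  S3 = (-0.1324, -0.2293, -0.1638)
subtract pairs → two planes through P
[-1.0333 0.6010 0.1730]·P = 0.0011;  [-0.9511 -0.4585 -0.2241]·P = -0.0235
det = 1.0454;  x = 0.0130+-0.0530z,  y = 0.0243+-0.3789z
quadratic in z: (1.1464)z²+(0.1201)z+(-0.0902)=0, √Δ=0.6544 → z ∈ {-0.3378, 0.2330}; z = -0.3378 (taking z<0)
x = 0.0309, y = 0.1523

(0.0309, 0.1523, -0.3378)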